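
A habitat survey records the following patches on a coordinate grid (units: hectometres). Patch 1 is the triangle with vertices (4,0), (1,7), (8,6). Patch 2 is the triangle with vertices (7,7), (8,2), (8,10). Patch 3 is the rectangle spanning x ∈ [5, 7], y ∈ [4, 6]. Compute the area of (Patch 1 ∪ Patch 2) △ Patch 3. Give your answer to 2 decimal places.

22.75

|Patch 1 ∪ Patch 2| = 26.5837.
|(Patch 1 ∪ Patch 2) ∩ Patch 3| = 3.9167.
|(Patch 1 ∪ Patch 2) △ Patch 3| = 26.5837 + 4 − 7.8333 = 22.75.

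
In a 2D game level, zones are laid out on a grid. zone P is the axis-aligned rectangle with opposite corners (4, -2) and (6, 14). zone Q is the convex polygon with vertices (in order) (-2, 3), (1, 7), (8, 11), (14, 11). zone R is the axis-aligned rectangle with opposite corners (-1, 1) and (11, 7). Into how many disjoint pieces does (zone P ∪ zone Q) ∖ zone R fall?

(zone P ∪ zone Q) ∖ zone R splits into 3 disjoint pieces (area 6, area 0.4167, area 31.4286).

3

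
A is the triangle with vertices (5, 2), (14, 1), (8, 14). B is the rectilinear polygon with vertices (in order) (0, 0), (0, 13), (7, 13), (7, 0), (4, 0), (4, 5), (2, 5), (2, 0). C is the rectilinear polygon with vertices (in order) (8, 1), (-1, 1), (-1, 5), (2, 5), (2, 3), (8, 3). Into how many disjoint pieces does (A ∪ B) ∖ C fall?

(A ∪ B) ∖ C splits into 3 disjoint pieces (area 108, area 3, area 2).

3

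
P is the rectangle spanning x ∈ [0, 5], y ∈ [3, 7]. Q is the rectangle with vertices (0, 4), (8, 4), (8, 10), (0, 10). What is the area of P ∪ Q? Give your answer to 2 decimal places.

By inclusion–exclusion:
Individual areas: |P| = 20, |Q| = 48.
|P∩Q|: x∈[0,5], y∈[4,7] → 5·3 = 15.
|P ∪ Q| = 68 − 15 = 53.00.

53.00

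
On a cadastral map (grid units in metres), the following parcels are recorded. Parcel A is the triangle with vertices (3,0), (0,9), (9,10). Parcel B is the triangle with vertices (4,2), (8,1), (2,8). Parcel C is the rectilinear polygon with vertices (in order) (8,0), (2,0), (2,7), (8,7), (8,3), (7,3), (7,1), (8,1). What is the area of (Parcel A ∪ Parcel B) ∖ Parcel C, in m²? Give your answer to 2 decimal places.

|Parcel A ∪ Parcel B| = 46.5388.
|(Parcel A ∪ Parcel B) ∩ Parcel C| = 24.2805.
|(Parcel A ∪ Parcel B) ∖ Parcel C| = 46.5388 − 24.2805 = 22.26.

22.26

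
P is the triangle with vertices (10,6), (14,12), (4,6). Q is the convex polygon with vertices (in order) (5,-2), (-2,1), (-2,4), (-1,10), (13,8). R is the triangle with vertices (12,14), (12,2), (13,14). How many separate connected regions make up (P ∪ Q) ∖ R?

(P ∪ Q) ∖ R splits into 3 disjoint pieces (area 0.7368, area 116.3322, area 0.1921).

3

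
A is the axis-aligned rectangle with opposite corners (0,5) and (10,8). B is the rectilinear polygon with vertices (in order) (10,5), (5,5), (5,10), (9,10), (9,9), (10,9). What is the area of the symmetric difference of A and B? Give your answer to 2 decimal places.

|A| = 30, |B| = 24, |A∩B| = 15.
|A △ B| = |A| + |B| − 2·|A∩B| = 30 + 24 − 30 = 24.00.

24.00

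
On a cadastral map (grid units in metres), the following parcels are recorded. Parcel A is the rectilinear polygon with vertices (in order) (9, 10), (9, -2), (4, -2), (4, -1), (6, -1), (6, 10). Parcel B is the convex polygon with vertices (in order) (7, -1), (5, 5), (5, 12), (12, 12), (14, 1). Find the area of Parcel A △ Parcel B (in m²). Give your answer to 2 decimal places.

69.14

|Parcel A| = 38, |Parcel B| = 93, |Parcel A∩Parcel B| = 30.9286.
|Parcel A △ Parcel B| = |Parcel A| + |Parcel B| − 2·|Parcel A∩Parcel B| = 38 + 93 − 61.8571 = 69.14.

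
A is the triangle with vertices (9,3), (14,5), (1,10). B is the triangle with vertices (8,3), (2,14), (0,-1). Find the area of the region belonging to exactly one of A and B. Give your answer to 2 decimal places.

|A| = 25.5, |B| = 56, |A∩B| = 5.964.
|A △ B| = |A| + |B| − 2·|A∩B| = 25.5 + 56 − 11.9281 = 69.57.

69.57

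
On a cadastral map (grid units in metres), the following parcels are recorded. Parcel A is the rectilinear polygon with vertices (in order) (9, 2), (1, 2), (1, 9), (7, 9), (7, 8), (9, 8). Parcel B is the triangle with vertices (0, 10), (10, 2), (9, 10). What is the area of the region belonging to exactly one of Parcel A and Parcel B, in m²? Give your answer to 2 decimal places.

45.95

|Parcel A| = 54, |Parcel B| = 36, |Parcel A∩Parcel B| = 22.025.
|Parcel A △ Parcel B| = |Parcel A| + |Parcel B| − 2·|Parcel A∩Parcel B| = 54 + 36 − 44.05 = 45.95.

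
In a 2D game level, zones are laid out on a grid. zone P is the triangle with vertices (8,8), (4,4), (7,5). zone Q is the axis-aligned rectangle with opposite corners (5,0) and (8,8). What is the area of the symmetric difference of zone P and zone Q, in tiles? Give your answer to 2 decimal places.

20.67

|zone P| = 4, |zone Q| = 24, |zone P∩zone Q| = 3.6667.
|zone P △ zone Q| = |zone P| + |zone Q| − 2·|zone P∩zone Q| = 4 + 24 − 7.3333 = 20.67.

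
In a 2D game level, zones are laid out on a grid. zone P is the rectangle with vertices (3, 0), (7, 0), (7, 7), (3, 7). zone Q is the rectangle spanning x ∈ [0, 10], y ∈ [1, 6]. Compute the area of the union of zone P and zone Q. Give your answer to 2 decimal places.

58.00

By inclusion–exclusion:
Individual areas: |zone P| = 28, |zone Q| = 50.
|zone P∩zone Q|: x∈[3,7], y∈[1,6] → 4·5 = 20.
|zone P ∪ zone Q| = 78 − 20 = 58.00.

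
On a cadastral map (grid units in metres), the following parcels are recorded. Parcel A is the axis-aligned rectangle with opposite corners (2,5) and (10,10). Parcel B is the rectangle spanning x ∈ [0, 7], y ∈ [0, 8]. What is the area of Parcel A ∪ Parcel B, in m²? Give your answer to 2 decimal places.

81.00

By inclusion–exclusion:
Individual areas: |Parcel A| = 40, |Parcel B| = 56.
|Parcel A∩Parcel B|: x∈[2,7], y∈[5,8] → 5·3 = 15.
|Parcel A ∪ Parcel B| = 96 − 15 = 81.00.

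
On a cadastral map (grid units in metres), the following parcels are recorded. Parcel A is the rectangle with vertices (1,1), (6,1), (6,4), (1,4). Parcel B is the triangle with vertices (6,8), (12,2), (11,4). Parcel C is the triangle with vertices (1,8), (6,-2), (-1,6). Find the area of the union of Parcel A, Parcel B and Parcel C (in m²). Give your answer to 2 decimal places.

27.97

By inclusion–exclusion:
Individual areas: |Parcel A| = 15, |Parcel B| = 3, |Parcel C| = 15.
|Parcel A∩Parcel B| = 0.
|Parcel A∩Parcel C| = 5.0268.
|Parcel B∩Parcel C| = 0.
|Parcel A∩Parcel B∩Parcel C| = 0.
|Parcel A ∪ Parcel B ∪ Parcel C| = 33 − 5.0268 + 0 = 27.97.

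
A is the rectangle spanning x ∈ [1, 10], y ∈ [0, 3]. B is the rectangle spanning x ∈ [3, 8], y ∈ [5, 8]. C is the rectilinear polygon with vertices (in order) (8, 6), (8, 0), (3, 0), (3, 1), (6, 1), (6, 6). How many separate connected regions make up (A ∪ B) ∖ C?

3

(A ∪ B) ∖ C splits into 3 disjoint pieces (area 6, area 12, area 13).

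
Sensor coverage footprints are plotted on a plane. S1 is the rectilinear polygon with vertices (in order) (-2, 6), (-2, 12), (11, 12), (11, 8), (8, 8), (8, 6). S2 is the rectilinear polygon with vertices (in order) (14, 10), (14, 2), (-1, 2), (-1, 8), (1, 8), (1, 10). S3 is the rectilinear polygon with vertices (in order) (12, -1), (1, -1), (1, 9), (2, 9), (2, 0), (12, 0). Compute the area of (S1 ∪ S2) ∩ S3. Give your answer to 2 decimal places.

The region (S1 ∪ S2) ∩ S3 is the polygon with vertices (1,2), (1,9), (2,9), (2,2).
By the shoelace formula its area is 7.00.

7.00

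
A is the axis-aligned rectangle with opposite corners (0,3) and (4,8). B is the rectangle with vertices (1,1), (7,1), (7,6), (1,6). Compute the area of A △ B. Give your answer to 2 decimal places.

|A∩B|: x∈[1,4], y∈[3,6] → 3·3 = 9.
|A △ B| = |A| + |B| − 2·|A∩B| = 20 + 30 − 18 = 32.00.

32.00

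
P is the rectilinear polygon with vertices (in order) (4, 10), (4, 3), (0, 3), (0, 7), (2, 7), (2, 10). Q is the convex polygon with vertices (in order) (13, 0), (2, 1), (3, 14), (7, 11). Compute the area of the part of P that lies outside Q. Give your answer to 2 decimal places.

10.96

|P| = 22, |P∩Q| = 11.0385.
|P ∖ Q| = |P| − |P∩Q| = 22 − 11.0385 = 10.96.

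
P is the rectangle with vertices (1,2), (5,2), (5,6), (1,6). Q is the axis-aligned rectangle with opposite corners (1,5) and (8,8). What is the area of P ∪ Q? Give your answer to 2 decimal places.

By inclusion–exclusion:
Individual areas: |P| = 16, |Q| = 21.
|P∩Q|: x∈[1,5], y∈[5,6] → 4·1 = 4.
|P ∪ Q| = 37 − 4 = 33.00.

33.00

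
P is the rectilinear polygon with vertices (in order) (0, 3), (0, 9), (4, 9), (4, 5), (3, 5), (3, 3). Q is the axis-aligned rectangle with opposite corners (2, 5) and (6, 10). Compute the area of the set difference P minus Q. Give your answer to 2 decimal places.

|P| = 22, |P∩Q| = 8.
|P ∖ Q| = |P| − |P∩Q| = 22 − 8 = 14.00.

14.00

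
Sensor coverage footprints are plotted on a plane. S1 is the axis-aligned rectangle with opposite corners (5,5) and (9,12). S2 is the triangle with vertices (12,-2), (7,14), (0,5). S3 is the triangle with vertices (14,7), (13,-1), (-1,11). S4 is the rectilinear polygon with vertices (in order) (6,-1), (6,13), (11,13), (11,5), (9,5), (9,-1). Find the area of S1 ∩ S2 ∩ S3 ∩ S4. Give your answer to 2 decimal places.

The intersection is the polygon with vertices (8.75,8.4), (9,7.6), (9,5), (6,5), (6,9.133).
By the shoelace formula its area is 11.11.

11.11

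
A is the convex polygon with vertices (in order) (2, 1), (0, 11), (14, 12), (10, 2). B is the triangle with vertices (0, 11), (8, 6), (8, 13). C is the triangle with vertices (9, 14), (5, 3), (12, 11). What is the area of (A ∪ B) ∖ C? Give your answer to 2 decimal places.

95.84

|A ∪ B| = 114.7143.
|(A ∪ B) ∩ C| = 18.87.
|(A ∪ B) ∖ C| = 114.7143 − 18.87 = 95.84.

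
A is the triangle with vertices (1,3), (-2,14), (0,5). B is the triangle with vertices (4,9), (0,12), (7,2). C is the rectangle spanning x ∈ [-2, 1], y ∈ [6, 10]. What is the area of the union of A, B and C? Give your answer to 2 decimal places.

22.79

By inclusion–exclusion:
Individual areas: |A| = 2.5, |B| = 9.5, |C| = 12.
|A∩B| = 0.
|A∩C| = 1.2121.
|B∩C| = 0.
|A∩B∩C| = 0.
|A ∪ B ∪ C| = 24 − 1.2121 + 0 = 22.79.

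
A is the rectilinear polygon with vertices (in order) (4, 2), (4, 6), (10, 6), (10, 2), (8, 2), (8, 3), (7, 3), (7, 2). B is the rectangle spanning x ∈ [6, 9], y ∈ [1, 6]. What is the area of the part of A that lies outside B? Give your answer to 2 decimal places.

|A| = 23, |A∩B| = 11.
|A ∖ B| = |A| − |A∩B| = 23 − 11 = 12.00.

12.00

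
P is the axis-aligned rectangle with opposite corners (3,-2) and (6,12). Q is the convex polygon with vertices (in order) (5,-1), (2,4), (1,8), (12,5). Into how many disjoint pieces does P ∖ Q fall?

2

P ∖ Q splits into 2 disjoint pieces (area 6.7619, area 14.8636).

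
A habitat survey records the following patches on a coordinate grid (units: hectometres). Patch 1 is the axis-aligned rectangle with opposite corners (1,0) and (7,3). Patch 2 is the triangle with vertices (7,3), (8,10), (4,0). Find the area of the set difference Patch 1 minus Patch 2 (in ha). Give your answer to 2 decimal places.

15.30

|Patch 1| = 18, |Patch 1∩Patch 2| = 2.7.
|Patch 1 ∖ Patch 2| = |Patch 1| − |Patch 1∩Patch 2| = 18 − 2.7 = 15.30.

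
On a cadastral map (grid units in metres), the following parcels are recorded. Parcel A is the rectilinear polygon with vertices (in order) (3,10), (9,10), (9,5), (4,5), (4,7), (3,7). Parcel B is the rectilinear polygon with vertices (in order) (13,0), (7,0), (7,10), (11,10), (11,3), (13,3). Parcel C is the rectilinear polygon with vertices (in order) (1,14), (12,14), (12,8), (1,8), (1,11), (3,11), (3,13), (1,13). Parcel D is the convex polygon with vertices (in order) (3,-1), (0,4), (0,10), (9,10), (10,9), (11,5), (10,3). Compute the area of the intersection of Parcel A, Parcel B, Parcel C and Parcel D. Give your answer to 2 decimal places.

4.00

The intersection is the polygon with vertices (7,8), (7,10), (9,10), (9,8).
By the shoelace formula its area is 4.00.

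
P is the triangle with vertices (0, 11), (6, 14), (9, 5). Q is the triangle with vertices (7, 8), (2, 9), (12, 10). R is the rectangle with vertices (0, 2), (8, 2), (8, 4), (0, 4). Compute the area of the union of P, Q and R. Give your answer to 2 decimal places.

By inclusion–exclusion:
Individual areas: |P| = 31.5, |Q| = 7.5, |R| = 16.
|P∩Q| = 4.5243.
|P∩R| = 0.
|Q∩R| = 0.
|P∩Q∩R| = 0.
|P ∪ Q ∪ R| = 55 − 4.5243 + 0 = 50.48.

50.48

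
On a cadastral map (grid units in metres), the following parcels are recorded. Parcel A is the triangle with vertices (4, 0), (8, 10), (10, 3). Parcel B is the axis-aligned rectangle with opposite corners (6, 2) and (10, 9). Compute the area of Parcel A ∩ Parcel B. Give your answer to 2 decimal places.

18.66

The intersection is the polygon with vertices (7.6,9), (8.286,9), (10,3), (8,2), (6,2), (6,5).
By the shoelace formula its area is 18.66.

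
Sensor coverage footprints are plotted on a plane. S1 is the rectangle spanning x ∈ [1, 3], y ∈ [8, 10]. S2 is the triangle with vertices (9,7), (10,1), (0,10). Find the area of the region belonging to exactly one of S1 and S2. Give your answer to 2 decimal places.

25.51

|S1| = 4, |S2| = 25.5, |S1∩S2| = 1.9944.
|S1 △ S2| = |S1| + |S2| − 2·|S1∩S2| = 4 + 25.5 − 3.9889 = 25.51.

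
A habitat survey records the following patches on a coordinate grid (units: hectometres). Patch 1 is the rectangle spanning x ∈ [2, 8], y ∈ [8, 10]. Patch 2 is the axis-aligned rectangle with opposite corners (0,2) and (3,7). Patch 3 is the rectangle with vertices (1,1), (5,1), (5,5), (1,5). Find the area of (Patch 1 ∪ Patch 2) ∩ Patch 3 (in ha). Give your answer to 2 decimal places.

The region (Patch 1 ∪ Patch 2) ∩ Patch 3 is the polygon with vertices (3,2), (1,2), (1,5), (3,5).
By the shoelace formula its area is 6.00.

6.00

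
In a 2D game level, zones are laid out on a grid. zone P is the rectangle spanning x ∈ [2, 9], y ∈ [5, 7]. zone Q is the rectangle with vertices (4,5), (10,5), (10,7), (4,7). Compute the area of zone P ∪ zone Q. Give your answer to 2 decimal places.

By inclusion–exclusion:
Individual areas: |zone P| = 14, |zone Q| = 12.
|zone P∩zone Q|: x∈[4,9], y∈[5,7] → 5·2 = 10.
|zone P ∪ zone Q| = 26 − 10 = 16.00.

16.00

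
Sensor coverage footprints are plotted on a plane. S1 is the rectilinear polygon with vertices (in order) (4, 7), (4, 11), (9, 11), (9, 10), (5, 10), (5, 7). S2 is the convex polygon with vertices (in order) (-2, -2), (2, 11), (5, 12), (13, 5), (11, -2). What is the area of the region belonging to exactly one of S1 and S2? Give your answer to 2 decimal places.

140.07

|S1| = 8, |S2| = 143.5, |S1∩S2| = 5.7143.
|S1 △ S2| = |S1| + |S2| − 2·|S1∩S2| = 8 + 143.5 − 11.4286 = 140.07.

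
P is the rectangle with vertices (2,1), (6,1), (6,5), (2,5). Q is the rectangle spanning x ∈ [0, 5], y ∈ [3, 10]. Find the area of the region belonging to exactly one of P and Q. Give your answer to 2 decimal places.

|P∩Q|: x∈[2,5], y∈[3,5] → 3·2 = 6.
|P △ Q| = |P| + |Q| − 2·|P∩Q| = 16 + 35 − 12 = 39.00.

39.00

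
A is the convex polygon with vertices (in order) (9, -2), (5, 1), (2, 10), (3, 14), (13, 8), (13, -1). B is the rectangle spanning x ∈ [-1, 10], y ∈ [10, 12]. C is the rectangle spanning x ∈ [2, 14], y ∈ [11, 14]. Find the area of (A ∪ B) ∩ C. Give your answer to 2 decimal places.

The region (A ∪ B) ∩ C is the polygon with vertices (2.5,12), (3,14), (6.333,12), (10,12), (10,11), (2,11), (2,12).
By the shoelace formula its area is 11.83.

11.83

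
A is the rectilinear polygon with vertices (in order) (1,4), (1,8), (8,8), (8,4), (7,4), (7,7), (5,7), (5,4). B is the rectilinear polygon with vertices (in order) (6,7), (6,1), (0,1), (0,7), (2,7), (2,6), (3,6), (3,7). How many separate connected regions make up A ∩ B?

A ∩ B is a single connected region.

1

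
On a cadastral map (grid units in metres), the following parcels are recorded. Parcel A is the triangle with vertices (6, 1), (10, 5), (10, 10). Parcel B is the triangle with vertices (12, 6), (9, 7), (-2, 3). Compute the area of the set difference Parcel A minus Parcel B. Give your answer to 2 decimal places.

7.37

|Parcel A| = 10, |Parcel A∩Parcel B| = 2.6263.
|Parcel A ∖ Parcel B| = |Parcel A| − |Parcel A∩Parcel B| = 10 − 2.6263 = 7.37.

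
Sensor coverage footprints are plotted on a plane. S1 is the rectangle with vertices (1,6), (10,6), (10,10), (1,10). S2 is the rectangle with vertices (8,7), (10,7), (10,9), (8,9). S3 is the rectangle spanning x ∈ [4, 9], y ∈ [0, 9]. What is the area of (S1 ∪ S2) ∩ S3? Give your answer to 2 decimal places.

15.00

The region (S1 ∪ S2) ∩ S3 is the polygon with vertices (4,6), (4,9), (9,9), (9,6).
By the shoelace formula its area is 15.00.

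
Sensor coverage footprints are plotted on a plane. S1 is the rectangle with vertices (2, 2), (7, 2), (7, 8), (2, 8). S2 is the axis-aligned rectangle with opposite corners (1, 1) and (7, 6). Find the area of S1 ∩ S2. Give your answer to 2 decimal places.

20.00

|S1∩S2|: x∈[2,7], y∈[2,6] → 5·4 = 20.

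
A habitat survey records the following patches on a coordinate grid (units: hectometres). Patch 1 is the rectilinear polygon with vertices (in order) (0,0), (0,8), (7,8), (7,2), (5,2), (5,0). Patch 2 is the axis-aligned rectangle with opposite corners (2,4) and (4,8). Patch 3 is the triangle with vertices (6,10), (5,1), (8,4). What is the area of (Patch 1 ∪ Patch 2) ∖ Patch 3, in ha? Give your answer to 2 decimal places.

43.33

|Patch 1 ∪ Patch 2| = 52.
|(Patch 1 ∪ Patch 2) ∩ Patch 3| = 8.6667.
|(Patch 1 ∪ Patch 2) ∖ Patch 3| = 52 − 8.6667 = 43.33.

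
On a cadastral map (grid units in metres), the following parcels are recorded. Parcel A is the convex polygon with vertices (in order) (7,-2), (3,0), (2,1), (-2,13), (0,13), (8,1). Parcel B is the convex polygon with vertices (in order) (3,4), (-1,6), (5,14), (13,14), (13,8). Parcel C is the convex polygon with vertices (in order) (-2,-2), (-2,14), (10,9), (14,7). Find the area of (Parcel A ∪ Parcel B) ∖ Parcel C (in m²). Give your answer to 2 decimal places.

53.47

|Parcel A ∪ Parcel B| = 132.7749.
|(Parcel A ∪ Parcel B) ∩ Parcel C| = 79.307.
|(Parcel A ∪ Parcel B) ∖ Parcel C| = 132.7749 − 79.307 = 53.47.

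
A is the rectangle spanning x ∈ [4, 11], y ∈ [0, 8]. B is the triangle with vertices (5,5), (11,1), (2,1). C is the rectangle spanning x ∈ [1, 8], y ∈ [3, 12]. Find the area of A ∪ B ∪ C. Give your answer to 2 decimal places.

By inclusion–exclusion:
Individual areas: |A| = 56, |B| = 18, |C| = 63.
|A∩B| = 15.3333.
|A∩C|: x∈[4,8], y∈[3,8] → 4·5 = 20.
|B∩C| = 4.5.
|A∩B∩C| = 4.3333.
|A ∪ B ∪ C| = 137 − 39.8333 + 4.3333 = 101.50.

101.50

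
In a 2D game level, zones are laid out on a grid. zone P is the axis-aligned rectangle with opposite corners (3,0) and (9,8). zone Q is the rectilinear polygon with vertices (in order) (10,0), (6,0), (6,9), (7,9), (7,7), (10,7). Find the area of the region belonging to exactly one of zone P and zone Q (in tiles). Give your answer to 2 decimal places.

|zone P| = 48, |zone Q| = 30, |zone P∩zone Q| = 22.
|zone P △ zone Q| = |zone P| + |zone Q| − 2·|zone P∩zone Q| = 48 + 30 − 44 = 34.00.

34.00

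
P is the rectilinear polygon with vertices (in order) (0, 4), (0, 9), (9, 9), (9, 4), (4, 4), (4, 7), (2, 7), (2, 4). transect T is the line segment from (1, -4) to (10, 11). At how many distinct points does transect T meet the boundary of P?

2

The segment meets the boundary at (8.8,9), (5.8,4).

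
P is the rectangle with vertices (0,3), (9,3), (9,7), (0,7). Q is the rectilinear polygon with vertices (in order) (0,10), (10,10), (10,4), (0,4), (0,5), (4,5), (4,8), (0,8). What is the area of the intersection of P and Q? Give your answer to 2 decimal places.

The intersection is the polygon with vertices (9,7), (9,4), (0,4), (0,5), (4,5), (4,7).
By the shoelace formula its area is 19.00.

19.00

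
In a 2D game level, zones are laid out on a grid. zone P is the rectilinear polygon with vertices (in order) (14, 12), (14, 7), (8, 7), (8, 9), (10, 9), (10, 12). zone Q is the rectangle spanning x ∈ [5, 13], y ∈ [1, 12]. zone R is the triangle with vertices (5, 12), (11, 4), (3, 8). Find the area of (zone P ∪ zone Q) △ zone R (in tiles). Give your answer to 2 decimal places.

83.00

|zone P ∪ zone Q| = 93.
|(zone P ∪ zone Q) ∩ zone R| = 15.
|(zone P ∪ zone Q) △ zone R| = 93 + 20 − 30 = 83.00.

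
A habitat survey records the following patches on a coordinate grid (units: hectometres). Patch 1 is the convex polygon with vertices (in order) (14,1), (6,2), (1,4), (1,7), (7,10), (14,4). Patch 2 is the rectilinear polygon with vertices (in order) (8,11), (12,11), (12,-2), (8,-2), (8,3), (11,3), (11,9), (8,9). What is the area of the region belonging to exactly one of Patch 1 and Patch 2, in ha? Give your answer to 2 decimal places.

|Patch 1| = 73, |Patch 2| = 34, |Patch 1∩Patch 2| = 9.1548.
|Patch 1 △ Patch 2| = |Patch 1| + |Patch 2| − 2·|Patch 1∩Patch 2| = 73 + 34 − 18.3095 = 88.69.

88.69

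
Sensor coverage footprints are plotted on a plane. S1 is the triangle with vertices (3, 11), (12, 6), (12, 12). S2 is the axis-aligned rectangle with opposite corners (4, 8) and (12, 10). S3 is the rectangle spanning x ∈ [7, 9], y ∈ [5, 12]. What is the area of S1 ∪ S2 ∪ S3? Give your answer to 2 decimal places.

By inclusion–exclusion:
Individual areas: |S1| = 27, |S2| = 16, |S3| = 14.
|S1∩S2| = 10.8.
|S1∩S3| = 6.6667.
|S2∩S3|: x∈[7,9], y∈[8,10] → 2·2 = 4.
|S1∩S2∩S3| = 3.4556.
|S1 ∪ S2 ∪ S3| = 57 − 21.4667 + 3.4556 = 38.99.

38.99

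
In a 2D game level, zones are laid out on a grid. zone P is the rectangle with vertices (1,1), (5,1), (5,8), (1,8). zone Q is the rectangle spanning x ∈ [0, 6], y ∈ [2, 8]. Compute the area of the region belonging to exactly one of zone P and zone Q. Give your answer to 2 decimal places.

16.00

|zone P∩zone Q|: x∈[1,5], y∈[2,8] → 4·6 = 24.
|zone P △ zone Q| = |zone P| + |zone Q| − 2·|zone P∩zone Q| = 28 + 36 − 48 = 16.00.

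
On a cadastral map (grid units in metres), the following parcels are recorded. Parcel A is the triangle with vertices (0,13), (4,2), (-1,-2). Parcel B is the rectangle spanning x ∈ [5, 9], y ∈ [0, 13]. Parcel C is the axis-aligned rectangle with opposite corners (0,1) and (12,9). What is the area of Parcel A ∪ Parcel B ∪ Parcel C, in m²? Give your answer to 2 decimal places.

129.03

By inclusion–exclusion:
Individual areas: |Parcel A| = 35.5, |Parcel B| = 52, |Parcel C| = 96.
|Parcel A∩Parcel B| = 0.
|Parcel A∩Parcel C| = 22.4659.
|Parcel B∩Parcel C|: x∈[5,9], y∈[1,9] → 4·8 = 32.
|Parcel A∩Parcel B∩Parcel C| = 0.
|Parcel A ∪ Parcel B ∪ Parcel C| = 183.5 − 54.4659 + 0 = 129.03.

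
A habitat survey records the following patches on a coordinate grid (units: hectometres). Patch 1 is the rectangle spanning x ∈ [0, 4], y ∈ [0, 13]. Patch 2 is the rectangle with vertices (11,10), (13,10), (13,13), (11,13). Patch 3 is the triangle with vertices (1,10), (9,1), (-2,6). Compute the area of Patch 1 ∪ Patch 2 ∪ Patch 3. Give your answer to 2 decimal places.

69.96

By inclusion–exclusion:
Individual areas: |Patch 1| = 52, |Patch 2| = 6, |Patch 3| = 29.5.
|Patch 1∩Patch 2| = 0 (no overlap).
|Patch 1∩Patch 3| = 17.5436.
|Patch 2∩Patch 3| = 0.
|Patch 1∩Patch 2∩Patch 3| = 0.
|Patch 1 ∪ Patch 2 ∪ Patch 3| = 87.5 − 17.5436 + 0 = 69.96.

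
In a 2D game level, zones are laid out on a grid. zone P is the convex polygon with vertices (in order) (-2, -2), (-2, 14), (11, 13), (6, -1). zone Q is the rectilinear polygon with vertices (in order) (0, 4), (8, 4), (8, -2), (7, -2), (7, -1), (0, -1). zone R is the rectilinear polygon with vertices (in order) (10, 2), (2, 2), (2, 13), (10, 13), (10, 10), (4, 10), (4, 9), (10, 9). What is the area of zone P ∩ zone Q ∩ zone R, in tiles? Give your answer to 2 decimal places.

10.86

The intersection is the polygon with vertices (7.786,4), (7.071,2), (2,2), (2,4).
By the shoelace formula its area is 10.86.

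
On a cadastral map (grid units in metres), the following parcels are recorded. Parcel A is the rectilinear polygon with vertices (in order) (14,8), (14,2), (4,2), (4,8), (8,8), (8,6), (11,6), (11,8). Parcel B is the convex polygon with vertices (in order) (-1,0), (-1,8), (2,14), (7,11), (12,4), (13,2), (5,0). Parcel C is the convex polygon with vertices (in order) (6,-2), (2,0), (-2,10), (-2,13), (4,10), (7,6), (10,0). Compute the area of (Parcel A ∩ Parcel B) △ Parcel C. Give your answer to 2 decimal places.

|Parcel A ∩ Parcel B| = 39.5714.
|(Parcel A ∩ Parcel B) ∩ Parcel C| = 20.5.
|(Parcel A ∩ Parcel B) △ Parcel C| = 39.5714 + 90 − 41 = 88.57.

88.57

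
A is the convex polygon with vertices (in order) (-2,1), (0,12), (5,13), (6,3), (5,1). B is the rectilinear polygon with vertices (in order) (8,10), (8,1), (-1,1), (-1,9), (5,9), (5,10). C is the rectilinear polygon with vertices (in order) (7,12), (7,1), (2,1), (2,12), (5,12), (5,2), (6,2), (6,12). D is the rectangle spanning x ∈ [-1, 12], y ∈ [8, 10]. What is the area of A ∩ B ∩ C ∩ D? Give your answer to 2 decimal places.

3.00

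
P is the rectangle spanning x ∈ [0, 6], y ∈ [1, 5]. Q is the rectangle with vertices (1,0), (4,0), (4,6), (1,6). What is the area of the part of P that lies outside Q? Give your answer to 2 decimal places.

12.00

|P∩Q|: x∈[1,4], y∈[1,5] → 3·4 = 12.
|P| = 24.
|P ∖ Q| = |P| − |P∩Q| = 24 − 12 = 12.00.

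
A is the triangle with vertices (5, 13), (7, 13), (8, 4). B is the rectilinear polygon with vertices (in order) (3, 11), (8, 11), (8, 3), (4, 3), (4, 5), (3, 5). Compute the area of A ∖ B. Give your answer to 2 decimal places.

3.56

|A| = 9, |A∩B| = 5.4444.
|A ∖ B| = |A| − |A∩B| = 9 − 5.4444 = 3.56.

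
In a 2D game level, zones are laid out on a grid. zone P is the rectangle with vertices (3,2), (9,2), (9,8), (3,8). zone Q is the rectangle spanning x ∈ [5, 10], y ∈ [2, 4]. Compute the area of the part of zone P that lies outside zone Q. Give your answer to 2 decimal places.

|zone P∩zone Q|: x∈[5,9], y∈[2,4] → 4·2 = 8.
|zone P| = 36.
|zone P ∖ zone Q| = |zone P| − |zone P∩zone Q| = 36 − 8 = 28.00.

28.00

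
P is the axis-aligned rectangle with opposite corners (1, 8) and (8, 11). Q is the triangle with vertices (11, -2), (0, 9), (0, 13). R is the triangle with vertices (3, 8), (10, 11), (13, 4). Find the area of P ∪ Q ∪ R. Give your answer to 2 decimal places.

By inclusion–exclusion:
Individual areas: |P| = 21, |Q| = 22, |R| = 29.
|P∩Q| = 4.7.
|P∩R| = 5.3571.
|Q∩R| = 0.1982.
|P∩Q∩R| = 0.0725.
|P ∪ Q ∪ R| = 72 − 10.2554 + 0.0725 = 61.82.

61.82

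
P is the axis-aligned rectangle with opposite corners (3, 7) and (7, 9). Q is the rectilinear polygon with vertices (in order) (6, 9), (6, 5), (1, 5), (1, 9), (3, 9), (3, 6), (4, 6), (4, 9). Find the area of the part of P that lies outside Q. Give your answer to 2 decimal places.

|P| = 8, |P∩Q| = 4.
|P ∖ Q| = |P| − |P∩Q| = 8 − 4 = 4.00.

4.00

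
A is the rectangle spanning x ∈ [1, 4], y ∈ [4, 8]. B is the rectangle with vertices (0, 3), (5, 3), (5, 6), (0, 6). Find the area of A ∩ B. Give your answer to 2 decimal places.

6.00

|A∩B|: x∈[1,4], y∈[4,6] → 3·2 = 6.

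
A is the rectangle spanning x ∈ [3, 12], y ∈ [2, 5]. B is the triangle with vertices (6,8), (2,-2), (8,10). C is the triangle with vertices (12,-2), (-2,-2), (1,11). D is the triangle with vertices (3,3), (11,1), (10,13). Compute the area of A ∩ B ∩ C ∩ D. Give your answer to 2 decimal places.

1.34

The intersection is the polygon with vertices (4.8,5), (5.5,5), (4.333,2.667), (3.909,2.773).
By the shoelace formula its area is 1.34.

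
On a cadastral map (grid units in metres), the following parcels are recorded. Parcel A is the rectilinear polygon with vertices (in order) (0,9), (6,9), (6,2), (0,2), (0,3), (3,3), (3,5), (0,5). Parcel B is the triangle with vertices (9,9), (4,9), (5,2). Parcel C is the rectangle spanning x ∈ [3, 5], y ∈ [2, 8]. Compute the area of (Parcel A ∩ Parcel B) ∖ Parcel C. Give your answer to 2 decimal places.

|Parcel A ∩ Parcel B| = 9.625.
|(Parcel A ∩ Parcel B) ∩ Parcel C| = 2.5714.
|(Parcel A ∩ Parcel B) ∖ Parcel C| = 9.625 − 2.5714 = 7.05.

7.05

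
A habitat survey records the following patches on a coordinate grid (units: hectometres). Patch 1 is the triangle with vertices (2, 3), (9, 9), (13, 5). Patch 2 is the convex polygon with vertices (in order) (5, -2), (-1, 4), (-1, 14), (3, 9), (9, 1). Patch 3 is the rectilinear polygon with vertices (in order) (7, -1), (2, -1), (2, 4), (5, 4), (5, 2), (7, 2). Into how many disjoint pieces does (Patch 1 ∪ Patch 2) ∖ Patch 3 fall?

2

(Patch 1 ∪ Patch 2) ∖ Patch 3 splits into 2 disjoint pieces (area 72.5287, area 1.1667).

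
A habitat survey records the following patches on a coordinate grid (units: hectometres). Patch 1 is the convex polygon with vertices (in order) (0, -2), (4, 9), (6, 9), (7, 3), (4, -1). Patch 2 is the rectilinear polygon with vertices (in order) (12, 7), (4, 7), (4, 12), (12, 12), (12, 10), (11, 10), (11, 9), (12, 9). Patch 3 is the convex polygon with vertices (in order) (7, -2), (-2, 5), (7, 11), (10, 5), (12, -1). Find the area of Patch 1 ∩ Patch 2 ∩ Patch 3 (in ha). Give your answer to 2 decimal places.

The intersection is the polygon with vertices (6.333,7), (4,7), (4,9), (6,9).
By the shoelace formula its area is 4.33.

4.33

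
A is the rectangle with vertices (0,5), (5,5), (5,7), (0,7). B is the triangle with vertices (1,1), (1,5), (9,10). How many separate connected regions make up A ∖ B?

A ∖ B splits into 2 disjoint pieces (area 0.1111, area 5.2).

2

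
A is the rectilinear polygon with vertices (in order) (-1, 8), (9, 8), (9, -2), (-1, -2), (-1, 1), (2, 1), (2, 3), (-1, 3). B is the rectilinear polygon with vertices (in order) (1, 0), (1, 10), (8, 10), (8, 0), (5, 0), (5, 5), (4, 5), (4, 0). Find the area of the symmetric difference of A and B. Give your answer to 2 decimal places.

61.00

|A| = 94, |B| = 65, |A∩B| = 49.
|A △ B| = |A| + |B| − 2·|A∩B| = 94 + 65 − 98 = 61.00.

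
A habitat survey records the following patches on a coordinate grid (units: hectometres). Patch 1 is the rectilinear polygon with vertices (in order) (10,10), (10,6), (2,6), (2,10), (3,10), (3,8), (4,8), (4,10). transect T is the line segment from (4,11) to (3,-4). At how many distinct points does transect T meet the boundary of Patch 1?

2

The segment meets the boundary at (3.667,6), (3.8,8).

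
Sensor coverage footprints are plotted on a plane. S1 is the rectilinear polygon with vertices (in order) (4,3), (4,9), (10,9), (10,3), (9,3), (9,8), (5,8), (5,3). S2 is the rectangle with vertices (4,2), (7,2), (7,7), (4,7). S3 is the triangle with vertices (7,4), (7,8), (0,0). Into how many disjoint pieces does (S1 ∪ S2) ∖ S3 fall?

(S1 ∪ S2) ∖ S3 splits into 2 disjoint pieces (area 14.5804, area 3.4286).

2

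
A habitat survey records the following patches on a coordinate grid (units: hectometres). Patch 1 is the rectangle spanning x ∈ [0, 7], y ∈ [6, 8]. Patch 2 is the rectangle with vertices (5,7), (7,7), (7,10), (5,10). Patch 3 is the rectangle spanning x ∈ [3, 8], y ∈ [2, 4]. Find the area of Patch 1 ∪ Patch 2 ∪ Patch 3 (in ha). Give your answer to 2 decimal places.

28.00

By inclusion–exclusion:
Individual areas: |Patch 1| = 14, |Patch 2| = 6, |Patch 3| = 10.
|Patch 1∩Patch 2|: x∈[5,7], y∈[7,8] → 2·1 = 2.
|Patch 1∩Patch 3| = 0 (no overlap).
|Patch 2∩Patch 3| = 0 (no overlap).
|Patch 1∩Patch 2∩Patch 3| = 0.
|Patch 1 ∪ Patch 2 ∪ Patch 3| = 30 − 2 + 0 = 28.00.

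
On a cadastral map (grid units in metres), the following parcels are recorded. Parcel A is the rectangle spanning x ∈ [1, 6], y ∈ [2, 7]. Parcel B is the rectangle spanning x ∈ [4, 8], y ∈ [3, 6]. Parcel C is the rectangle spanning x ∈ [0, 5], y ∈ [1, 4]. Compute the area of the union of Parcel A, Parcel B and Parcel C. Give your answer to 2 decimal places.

38.00

By inclusion–exclusion:
Individual areas: |Parcel A| = 25, |Parcel B| = 12, |Parcel C| = 15.
|Parcel A∩Parcel B|: x∈[4,6], y∈[3,6] → 2·3 = 6.
|Parcel A∩Parcel C|: x∈[1,5], y∈[2,4] → 4·2 = 8.
|Parcel B∩Parcel C|: x∈[4,5], y∈[3,4] → 1·1 = 1.
|Parcel A∩Parcel B∩Parcel C| = 1.
|Parcel A ∪ Parcel B ∪ Parcel C| = 52 − 15 + 1 = 38.00.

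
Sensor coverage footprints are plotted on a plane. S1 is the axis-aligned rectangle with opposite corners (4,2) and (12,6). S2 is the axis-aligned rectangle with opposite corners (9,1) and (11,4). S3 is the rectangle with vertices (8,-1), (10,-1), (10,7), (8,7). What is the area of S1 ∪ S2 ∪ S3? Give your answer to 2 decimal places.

By inclusion–exclusion:
Individual areas: |S1| = 32, |S2| = 6, |S3| = 16.
|S1∩S2|: x∈[9,11], y∈[2,4] → 2·2 = 4.
|S1∩S3|: x∈[8,10], y∈[2,6] → 2·4 = 8.
|S2∩S3|: x∈[9,10], y∈[1,4] → 1·3 = 3.
|S1∩S2∩S3| = 2.
|S1 ∪ S2 ∪ S3| = 54 − 15 + 2 = 41.00.

41.00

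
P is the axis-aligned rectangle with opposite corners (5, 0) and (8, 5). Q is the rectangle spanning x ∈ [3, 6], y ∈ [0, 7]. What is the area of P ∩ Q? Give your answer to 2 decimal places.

|P∩Q|: x∈[5,6], y∈[0,5] → 1·5 = 5.

5.00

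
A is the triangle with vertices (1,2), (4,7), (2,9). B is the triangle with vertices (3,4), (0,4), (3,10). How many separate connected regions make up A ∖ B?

A ∖ B splits into 3 disjoint pieces (area 0.9143, area 1.3333, area 0.2667).

3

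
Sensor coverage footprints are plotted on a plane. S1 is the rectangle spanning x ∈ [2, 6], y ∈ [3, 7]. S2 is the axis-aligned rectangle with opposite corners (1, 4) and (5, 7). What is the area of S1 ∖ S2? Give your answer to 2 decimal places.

7.00

|S1∩S2|: x∈[2,5], y∈[4,7] → 3·3 = 9.
|S1| = 16.
|S1 ∖ S2| = |S1| − |S1∩S2| = 16 − 9 = 7.00.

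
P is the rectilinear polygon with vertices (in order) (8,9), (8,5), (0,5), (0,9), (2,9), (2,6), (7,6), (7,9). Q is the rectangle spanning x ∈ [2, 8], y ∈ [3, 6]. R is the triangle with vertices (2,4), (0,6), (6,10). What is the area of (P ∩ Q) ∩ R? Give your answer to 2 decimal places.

The region (P ∩ Q) ∩ R is the polygon with vertices (2,5), (2,6), (3.333,6), (2.667,5).
By the shoelace formula its area is 1.00.

1.00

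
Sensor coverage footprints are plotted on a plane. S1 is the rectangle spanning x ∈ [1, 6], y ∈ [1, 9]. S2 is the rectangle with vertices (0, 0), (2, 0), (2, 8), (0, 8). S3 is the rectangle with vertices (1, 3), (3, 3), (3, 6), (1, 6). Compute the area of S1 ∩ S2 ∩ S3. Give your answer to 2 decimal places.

The intersection is the polygon with vertices (1,6), (2,6), (2,3), (1,3).
By the shoelace formula its area is 3.00.

3.00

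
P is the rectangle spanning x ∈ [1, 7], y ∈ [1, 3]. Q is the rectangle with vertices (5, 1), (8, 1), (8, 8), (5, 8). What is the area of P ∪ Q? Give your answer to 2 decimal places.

29.00

By inclusion–exclusion:
Individual areas: |P| = 12, |Q| = 21.
|P∩Q|: x∈[5,7], y∈[1,3] → 2·2 = 4.
|P ∪ Q| = 33 − 4 = 29.00.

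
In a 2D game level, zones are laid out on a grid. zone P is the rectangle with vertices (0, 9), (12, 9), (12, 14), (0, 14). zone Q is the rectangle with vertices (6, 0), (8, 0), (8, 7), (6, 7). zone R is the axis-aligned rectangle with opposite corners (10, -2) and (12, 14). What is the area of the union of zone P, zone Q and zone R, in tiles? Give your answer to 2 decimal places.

96.00

By inclusion–exclusion:
Individual areas: |zone P| = 60, |zone Q| = 14, |zone R| = 32.
|zone P∩zone Q| = 0 (no overlap).
|zone P∩zone R|: x∈[10,12], y∈[9,14] → 2·5 = 10.
|zone Q∩zone R| = 0 (no overlap).
|zone P∩zone Q∩zone R| = 0.
|zone P ∪ zone Q ∪ zone R| = 106 − 10 + 0 = 96.00.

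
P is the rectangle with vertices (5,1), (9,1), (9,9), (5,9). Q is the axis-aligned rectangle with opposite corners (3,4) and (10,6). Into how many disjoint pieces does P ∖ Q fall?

2

P ∖ Q splits into 2 disjoint pieces (area 12, area 12).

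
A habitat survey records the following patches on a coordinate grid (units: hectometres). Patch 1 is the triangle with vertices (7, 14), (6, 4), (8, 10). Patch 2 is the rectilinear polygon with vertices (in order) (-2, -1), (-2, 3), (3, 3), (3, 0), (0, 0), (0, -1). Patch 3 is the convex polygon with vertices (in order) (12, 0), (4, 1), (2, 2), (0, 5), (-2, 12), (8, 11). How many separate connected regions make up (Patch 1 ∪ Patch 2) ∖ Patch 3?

(Patch 1 ∪ Patch 2) ∖ Patch 3 splits into 2 disjoint pieces (area 1.4945, area 15.4167).

2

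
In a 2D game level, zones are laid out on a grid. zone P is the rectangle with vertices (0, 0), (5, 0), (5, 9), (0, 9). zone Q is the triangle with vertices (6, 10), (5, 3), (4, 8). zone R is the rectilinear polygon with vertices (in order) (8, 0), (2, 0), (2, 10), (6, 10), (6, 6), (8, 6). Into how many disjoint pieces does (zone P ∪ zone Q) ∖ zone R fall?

1

(zone P ∪ zone Q) ∖ zone R is a single connected region.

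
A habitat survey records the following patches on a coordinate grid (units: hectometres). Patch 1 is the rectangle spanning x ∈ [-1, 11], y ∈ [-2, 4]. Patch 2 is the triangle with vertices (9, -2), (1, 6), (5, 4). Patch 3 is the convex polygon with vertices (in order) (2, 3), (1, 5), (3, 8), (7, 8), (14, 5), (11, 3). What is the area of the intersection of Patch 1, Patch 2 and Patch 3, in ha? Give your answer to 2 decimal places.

1.83

The intersection is the polygon with vertices (5.667,3), (4,3), (3,4), (5,4).
By the shoelace formula its area is 1.83.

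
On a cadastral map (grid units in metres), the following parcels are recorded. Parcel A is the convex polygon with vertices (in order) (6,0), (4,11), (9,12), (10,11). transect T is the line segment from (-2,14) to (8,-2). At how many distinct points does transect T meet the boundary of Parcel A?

The segment meets the boundary at (6.276,0.759), (5.692,1.692).

2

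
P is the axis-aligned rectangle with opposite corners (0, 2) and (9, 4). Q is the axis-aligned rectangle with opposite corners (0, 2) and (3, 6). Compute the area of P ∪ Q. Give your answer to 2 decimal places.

By inclusion–exclusion:
Individual areas: |P| = 18, |Q| = 12.
|P∩Q|: x∈[0,3], y∈[2,4] → 3·2 = 6.
|P ∪ Q| = 30 − 6 = 24.00.

24.00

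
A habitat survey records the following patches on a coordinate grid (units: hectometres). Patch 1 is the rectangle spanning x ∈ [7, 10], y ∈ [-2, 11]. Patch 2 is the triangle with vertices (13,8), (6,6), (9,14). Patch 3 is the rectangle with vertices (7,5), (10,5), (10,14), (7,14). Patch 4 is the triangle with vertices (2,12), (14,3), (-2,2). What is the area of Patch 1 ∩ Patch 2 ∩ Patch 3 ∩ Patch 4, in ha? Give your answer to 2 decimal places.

1.86

The intersection is the polygon with vertices (7,6.286), (7,8.25), (8.897,6.828).
By the shoelace formula its area is 1.86.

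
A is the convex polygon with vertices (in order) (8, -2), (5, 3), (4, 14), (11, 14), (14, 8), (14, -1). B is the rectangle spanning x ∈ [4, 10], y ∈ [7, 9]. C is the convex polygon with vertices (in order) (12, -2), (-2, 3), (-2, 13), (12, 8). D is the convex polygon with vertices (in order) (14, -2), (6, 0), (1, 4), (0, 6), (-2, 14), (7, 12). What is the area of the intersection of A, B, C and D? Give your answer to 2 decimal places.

8.91

The intersection is the polygon with vertices (4.636,7), (4.455,9), (8.5,9), (9.5,7).
By the shoelace formula its area is 8.91.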